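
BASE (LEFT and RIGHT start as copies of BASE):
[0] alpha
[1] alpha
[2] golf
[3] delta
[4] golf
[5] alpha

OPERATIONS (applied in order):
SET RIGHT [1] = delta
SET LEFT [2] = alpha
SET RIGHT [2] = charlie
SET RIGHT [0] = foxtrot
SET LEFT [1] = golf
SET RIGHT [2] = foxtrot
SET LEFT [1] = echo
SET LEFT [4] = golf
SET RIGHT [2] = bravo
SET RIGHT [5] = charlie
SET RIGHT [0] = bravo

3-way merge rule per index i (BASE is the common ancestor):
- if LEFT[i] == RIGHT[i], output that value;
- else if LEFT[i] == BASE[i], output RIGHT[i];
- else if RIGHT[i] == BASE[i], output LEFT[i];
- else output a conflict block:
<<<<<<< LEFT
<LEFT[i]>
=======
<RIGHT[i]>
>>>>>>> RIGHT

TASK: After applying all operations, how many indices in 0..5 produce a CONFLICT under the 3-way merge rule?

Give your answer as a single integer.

Answer: 2

Derivation:
Final LEFT:  [alpha, echo, alpha, delta, golf, alpha]
Final RIGHT: [bravo, delta, bravo, delta, golf, charlie]
i=0: L=alpha=BASE, R=bravo -> take RIGHT -> bravo
i=1: BASE=alpha L=echo R=delta all differ -> CONFLICT
i=2: BASE=golf L=alpha R=bravo all differ -> CONFLICT
i=3: L=delta R=delta -> agree -> delta
i=4: L=golf R=golf -> agree -> golf
i=5: L=alpha=BASE, R=charlie -> take RIGHT -> charlie
Conflict count: 2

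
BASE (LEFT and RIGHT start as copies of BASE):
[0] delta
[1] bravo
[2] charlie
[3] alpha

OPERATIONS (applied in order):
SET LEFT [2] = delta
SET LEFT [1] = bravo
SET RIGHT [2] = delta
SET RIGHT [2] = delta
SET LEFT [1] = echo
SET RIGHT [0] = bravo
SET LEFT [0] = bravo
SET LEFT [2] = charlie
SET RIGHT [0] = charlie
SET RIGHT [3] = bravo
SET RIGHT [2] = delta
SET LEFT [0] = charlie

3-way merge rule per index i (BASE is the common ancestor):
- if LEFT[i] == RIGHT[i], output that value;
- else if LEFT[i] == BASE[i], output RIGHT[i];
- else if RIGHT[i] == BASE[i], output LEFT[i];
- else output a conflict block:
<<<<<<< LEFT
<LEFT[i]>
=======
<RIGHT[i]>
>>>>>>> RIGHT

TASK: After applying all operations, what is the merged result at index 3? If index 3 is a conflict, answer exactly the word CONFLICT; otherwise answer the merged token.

Final LEFT:  [charlie, echo, charlie, alpha]
Final RIGHT: [charlie, bravo, delta, bravo]
i=0: L=charlie R=charlie -> agree -> charlie
i=1: L=echo, R=bravo=BASE -> take LEFT -> echo
i=2: L=charlie=BASE, R=delta -> take RIGHT -> delta
i=3: L=alpha=BASE, R=bravo -> take RIGHT -> bravo
Index 3 -> bravo

Answer: bravo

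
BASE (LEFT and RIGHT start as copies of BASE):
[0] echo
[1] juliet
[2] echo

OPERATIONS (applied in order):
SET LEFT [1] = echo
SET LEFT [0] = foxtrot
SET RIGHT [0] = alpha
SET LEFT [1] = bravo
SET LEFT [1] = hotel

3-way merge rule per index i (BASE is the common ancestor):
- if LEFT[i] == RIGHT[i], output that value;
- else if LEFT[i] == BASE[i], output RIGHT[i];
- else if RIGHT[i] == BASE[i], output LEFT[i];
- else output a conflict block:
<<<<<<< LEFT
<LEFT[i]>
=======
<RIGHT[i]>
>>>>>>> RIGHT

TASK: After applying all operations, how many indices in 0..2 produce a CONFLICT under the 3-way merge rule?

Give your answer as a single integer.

Final LEFT:  [foxtrot, hotel, echo]
Final RIGHT: [alpha, juliet, echo]
i=0: BASE=echo L=foxtrot R=alpha all differ -> CONFLICT
i=1: L=hotel, R=juliet=BASE -> take LEFT -> hotel
i=2: L=echo R=echo -> agree -> echo
Conflict count: 1

Answer: 1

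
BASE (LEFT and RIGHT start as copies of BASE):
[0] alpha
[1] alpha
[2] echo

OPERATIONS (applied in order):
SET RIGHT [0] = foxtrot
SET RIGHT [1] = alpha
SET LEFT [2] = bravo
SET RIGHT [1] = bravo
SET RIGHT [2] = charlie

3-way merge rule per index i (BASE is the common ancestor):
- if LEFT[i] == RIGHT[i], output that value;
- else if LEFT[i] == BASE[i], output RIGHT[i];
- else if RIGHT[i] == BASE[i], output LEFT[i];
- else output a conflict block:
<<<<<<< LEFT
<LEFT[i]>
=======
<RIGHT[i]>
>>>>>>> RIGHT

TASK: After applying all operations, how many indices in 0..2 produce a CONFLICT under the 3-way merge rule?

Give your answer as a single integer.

Final LEFT:  [alpha, alpha, bravo]
Final RIGHT: [foxtrot, bravo, charlie]
i=0: L=alpha=BASE, R=foxtrot -> take RIGHT -> foxtrot
i=1: L=alpha=BASE, R=bravo -> take RIGHT -> bravo
i=2: BASE=echo L=bravo R=charlie all differ -> CONFLICT
Conflict count: 1

Answer: 1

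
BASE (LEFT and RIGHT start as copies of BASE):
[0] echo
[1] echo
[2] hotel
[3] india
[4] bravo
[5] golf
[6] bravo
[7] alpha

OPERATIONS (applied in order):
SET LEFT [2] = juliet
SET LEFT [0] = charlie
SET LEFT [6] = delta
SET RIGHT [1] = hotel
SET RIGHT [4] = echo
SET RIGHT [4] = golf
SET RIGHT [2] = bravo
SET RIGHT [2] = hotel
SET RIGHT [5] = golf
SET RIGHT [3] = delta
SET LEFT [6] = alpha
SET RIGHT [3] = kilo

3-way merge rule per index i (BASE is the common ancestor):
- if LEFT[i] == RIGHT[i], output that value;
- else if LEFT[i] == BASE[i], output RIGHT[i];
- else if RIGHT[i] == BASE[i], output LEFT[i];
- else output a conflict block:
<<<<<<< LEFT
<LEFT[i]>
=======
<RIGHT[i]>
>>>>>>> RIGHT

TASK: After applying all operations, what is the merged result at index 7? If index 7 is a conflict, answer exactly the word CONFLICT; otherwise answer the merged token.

Answer: alpha

Derivation:
Final LEFT:  [charlie, echo, juliet, india, bravo, golf, alpha, alpha]
Final RIGHT: [echo, hotel, hotel, kilo, golf, golf, bravo, alpha]
i=0: L=charlie, R=echo=BASE -> take LEFT -> charlie
i=1: L=echo=BASE, R=hotel -> take RIGHT -> hotel
i=2: L=juliet, R=hotel=BASE -> take LEFT -> juliet
i=3: L=india=BASE, R=kilo -> take RIGHT -> kilo
i=4: L=bravo=BASE, R=golf -> take RIGHT -> golf
i=5: L=golf R=golf -> agree -> golf
i=6: L=alpha, R=bravo=BASE -> take LEFT -> alpha
i=7: L=alpha R=alpha -> agree -> alpha
Index 7 -> alpha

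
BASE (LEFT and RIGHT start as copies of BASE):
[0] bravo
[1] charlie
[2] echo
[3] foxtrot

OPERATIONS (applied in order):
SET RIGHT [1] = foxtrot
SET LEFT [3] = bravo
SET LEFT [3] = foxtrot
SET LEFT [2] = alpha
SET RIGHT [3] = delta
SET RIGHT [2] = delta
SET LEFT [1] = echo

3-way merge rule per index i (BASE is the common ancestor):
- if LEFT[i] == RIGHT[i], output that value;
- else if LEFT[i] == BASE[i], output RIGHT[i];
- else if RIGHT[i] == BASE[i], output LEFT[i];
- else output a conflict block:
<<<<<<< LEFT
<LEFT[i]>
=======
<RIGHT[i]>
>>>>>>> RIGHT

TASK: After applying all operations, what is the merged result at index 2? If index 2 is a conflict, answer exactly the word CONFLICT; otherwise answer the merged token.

Final LEFT:  [bravo, echo, alpha, foxtrot]
Final RIGHT: [bravo, foxtrot, delta, delta]
i=0: L=bravo R=bravo -> agree -> bravo
i=1: BASE=charlie L=echo R=foxtrot all differ -> CONFLICT
i=2: BASE=echo L=alpha R=delta all differ -> CONFLICT
i=3: L=foxtrot=BASE, R=delta -> take RIGHT -> delta
Index 2 -> CONFLICT

Answer: CONFLICT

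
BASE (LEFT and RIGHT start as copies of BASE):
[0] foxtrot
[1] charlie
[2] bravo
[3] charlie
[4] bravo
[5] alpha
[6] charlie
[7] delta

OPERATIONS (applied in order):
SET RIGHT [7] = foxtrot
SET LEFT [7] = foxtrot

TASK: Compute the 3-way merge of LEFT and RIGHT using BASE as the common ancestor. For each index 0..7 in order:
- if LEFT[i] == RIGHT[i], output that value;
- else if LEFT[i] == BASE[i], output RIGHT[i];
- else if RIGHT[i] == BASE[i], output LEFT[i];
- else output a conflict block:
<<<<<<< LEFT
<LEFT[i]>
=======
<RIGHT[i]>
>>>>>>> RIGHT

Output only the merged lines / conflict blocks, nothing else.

Final LEFT:  [foxtrot, charlie, bravo, charlie, bravo, alpha, charlie, foxtrot]
Final RIGHT: [foxtrot, charlie, bravo, charlie, bravo, alpha, charlie, foxtrot]
i=0: L=foxtrot R=foxtrot -> agree -> foxtrot
i=1: L=charlie R=charlie -> agree -> charlie
i=2: L=bravo R=bravo -> agree -> bravo
i=3: L=charlie R=charlie -> agree -> charlie
i=4: L=bravo R=bravo -> agree -> bravo
i=5: L=alpha R=alpha -> agree -> alpha
i=6: L=charlie R=charlie -> agree -> charlie
i=7: L=foxtrot R=foxtrot -> agree -> foxtrot

Answer: foxtrot
charlie
bravo
charlie
bravo
alpha
charlie
foxtrot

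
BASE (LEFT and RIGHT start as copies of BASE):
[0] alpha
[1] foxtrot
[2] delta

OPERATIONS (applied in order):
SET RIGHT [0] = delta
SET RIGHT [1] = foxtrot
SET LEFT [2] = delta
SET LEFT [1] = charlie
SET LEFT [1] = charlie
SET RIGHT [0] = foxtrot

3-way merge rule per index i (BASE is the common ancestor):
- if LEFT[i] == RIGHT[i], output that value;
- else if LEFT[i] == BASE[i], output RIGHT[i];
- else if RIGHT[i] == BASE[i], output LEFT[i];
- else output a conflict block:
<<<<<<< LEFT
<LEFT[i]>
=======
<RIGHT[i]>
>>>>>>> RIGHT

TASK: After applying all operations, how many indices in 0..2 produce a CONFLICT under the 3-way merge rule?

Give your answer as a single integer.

Final LEFT:  [alpha, charlie, delta]
Final RIGHT: [foxtrot, foxtrot, delta]
i=0: L=alpha=BASE, R=foxtrot -> take RIGHT -> foxtrot
i=1: L=charlie, R=foxtrot=BASE -> take LEFT -> charlie
i=2: L=delta R=delta -> agree -> delta
Conflict count: 0

Answer: 0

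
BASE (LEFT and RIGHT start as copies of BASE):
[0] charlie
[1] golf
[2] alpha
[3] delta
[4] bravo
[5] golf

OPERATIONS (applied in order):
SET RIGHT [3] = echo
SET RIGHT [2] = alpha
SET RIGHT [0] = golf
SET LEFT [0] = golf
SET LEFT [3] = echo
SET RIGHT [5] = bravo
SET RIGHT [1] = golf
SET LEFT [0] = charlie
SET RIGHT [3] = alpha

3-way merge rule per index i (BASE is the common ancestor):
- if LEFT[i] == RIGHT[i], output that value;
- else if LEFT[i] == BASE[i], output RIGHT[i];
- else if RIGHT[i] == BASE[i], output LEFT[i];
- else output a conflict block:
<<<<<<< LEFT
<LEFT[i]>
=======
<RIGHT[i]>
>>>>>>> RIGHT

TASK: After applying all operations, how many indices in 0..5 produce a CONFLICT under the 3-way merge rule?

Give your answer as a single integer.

Final LEFT:  [charlie, golf, alpha, echo, bravo, golf]
Final RIGHT: [golf, golf, alpha, alpha, bravo, bravo]
i=0: L=charlie=BASE, R=golf -> take RIGHT -> golf
i=1: L=golf R=golf -> agree -> golf
i=2: L=alpha R=alpha -> agree -> alpha
i=3: BASE=delta L=echo R=alpha all differ -> CONFLICT
i=4: L=bravo R=bravo -> agree -> bravo
i=5: L=golf=BASE, R=bravo -> take RIGHT -> bravo
Conflict count: 1

Answer: 1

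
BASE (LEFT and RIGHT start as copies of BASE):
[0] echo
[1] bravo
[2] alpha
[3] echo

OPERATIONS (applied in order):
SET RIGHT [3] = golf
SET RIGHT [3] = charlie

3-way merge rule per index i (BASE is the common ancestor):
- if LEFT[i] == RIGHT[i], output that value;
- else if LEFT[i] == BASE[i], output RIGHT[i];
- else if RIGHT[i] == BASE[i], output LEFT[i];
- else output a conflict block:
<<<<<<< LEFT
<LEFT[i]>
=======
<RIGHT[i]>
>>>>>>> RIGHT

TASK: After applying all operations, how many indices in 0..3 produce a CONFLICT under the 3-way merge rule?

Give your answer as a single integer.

Final LEFT:  [echo, bravo, alpha, echo]
Final RIGHT: [echo, bravo, alpha, charlie]
i=0: L=echo R=echo -> agree -> echo
i=1: L=bravo R=bravo -> agree -> bravo
i=2: L=alpha R=alpha -> agree -> alpha
i=3: L=echo=BASE, R=charlie -> take RIGHT -> charlie
Conflict count: 0

Answer: 0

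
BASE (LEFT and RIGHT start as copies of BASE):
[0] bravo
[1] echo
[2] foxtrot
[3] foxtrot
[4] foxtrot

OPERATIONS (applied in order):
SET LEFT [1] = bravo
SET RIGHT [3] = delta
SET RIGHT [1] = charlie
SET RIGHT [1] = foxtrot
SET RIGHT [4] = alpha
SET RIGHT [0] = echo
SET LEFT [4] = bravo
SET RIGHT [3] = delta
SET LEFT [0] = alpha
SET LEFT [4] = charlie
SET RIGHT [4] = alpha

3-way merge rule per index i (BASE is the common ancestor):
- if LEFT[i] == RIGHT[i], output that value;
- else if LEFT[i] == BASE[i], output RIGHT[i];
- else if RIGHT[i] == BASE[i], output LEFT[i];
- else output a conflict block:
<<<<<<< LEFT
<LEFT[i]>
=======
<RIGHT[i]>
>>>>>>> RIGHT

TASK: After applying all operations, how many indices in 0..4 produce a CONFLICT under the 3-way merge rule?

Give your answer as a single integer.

Final LEFT:  [alpha, bravo, foxtrot, foxtrot, charlie]
Final RIGHT: [echo, foxtrot, foxtrot, delta, alpha]
i=0: BASE=bravo L=alpha R=echo all differ -> CONFLICT
i=1: BASE=echo L=bravo R=foxtrot all differ -> CONFLICT
i=2: L=foxtrot R=foxtrot -> agree -> foxtrot
i=3: L=foxtrot=BASE, R=delta -> take RIGHT -> delta
i=4: BASE=foxtrot L=charlie R=alpha all differ -> CONFLICT
Conflict count: 3

Answer: 3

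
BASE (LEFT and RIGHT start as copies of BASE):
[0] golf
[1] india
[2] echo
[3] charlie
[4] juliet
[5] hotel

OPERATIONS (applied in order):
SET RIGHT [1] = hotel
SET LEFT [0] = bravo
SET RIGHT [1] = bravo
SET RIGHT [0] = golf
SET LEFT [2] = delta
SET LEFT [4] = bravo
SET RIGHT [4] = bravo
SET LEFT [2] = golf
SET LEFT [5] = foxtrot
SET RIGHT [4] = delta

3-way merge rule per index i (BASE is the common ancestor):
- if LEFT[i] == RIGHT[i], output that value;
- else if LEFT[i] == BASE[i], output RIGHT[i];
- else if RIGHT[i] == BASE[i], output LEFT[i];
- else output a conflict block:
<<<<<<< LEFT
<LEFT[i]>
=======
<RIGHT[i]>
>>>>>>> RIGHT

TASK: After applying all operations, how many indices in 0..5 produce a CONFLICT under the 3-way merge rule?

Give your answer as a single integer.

Answer: 1

Derivation:
Final LEFT:  [bravo, india, golf, charlie, bravo, foxtrot]
Final RIGHT: [golf, bravo, echo, charlie, delta, hotel]
i=0: L=bravo, R=golf=BASE -> take LEFT -> bravo
i=1: L=india=BASE, R=bravo -> take RIGHT -> bravo
i=2: L=golf, R=echo=BASE -> take LEFT -> golf
i=3: L=charlie R=charlie -> agree -> charlie
i=4: BASE=juliet L=bravo R=delta all differ -> CONFLICT
i=5: L=foxtrot, R=hotel=BASE -> take LEFT -> foxtrot
Conflict count: 1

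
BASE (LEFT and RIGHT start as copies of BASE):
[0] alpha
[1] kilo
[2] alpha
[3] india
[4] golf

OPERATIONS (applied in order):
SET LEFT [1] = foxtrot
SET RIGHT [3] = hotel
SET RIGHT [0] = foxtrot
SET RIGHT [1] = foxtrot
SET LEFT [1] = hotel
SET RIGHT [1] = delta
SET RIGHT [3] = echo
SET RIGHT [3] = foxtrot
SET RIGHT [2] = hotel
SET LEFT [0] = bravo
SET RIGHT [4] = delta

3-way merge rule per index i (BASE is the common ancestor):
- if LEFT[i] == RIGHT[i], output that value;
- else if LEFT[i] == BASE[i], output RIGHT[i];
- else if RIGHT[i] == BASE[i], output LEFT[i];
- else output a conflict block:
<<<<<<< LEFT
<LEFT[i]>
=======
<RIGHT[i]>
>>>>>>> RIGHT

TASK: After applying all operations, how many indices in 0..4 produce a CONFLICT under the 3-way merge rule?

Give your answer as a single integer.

Final LEFT:  [bravo, hotel, alpha, india, golf]
Final RIGHT: [foxtrot, delta, hotel, foxtrot, delta]
i=0: BASE=alpha L=bravo R=foxtrot all differ -> CONFLICT
i=1: BASE=kilo L=hotel R=delta all differ -> CONFLICT
i=2: L=alpha=BASE, R=hotel -> take RIGHT -> hotel
i=3: L=india=BASE, R=foxtrot -> take RIGHT -> foxtrot
i=4: L=golf=BASE, R=delta -> take RIGHT -> delta
Conflict count: 2

Answer: 2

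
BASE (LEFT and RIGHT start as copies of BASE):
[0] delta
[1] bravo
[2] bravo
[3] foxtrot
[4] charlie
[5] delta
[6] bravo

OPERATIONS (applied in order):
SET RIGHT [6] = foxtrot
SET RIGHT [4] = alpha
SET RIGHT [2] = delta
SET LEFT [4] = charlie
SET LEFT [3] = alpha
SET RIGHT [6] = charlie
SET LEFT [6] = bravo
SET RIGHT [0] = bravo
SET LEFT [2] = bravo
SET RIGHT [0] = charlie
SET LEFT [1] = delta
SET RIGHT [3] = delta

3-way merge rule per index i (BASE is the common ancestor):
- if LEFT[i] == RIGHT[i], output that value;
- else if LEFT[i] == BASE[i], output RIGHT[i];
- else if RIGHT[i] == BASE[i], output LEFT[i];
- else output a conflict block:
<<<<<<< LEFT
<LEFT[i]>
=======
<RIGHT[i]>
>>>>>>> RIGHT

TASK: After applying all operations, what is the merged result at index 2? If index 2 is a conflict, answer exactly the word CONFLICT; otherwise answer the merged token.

Final LEFT:  [delta, delta, bravo, alpha, charlie, delta, bravo]
Final RIGHT: [charlie, bravo, delta, delta, alpha, delta, charlie]
i=0: L=delta=BASE, R=charlie -> take RIGHT -> charlie
i=1: L=delta, R=bravo=BASE -> take LEFT -> delta
i=2: L=bravo=BASE, R=delta -> take RIGHT -> delta
i=3: BASE=foxtrot L=alpha R=delta all differ -> CONFLICT
i=4: L=charlie=BASE, R=alpha -> take RIGHT -> alpha
i=5: L=delta R=delta -> agree -> delta
i=6: L=bravo=BASE, R=charlie -> take RIGHT -> charlie
Index 2 -> delta

Answer: delta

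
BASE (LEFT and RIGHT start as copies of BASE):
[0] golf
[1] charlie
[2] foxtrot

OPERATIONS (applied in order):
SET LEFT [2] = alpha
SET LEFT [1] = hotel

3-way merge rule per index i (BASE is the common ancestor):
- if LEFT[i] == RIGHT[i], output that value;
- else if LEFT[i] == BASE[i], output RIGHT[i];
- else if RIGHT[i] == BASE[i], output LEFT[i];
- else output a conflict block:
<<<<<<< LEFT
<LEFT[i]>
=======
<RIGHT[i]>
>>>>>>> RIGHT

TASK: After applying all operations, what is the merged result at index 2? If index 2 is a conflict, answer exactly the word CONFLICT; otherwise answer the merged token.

Answer: alpha

Derivation:
Final LEFT:  [golf, hotel, alpha]
Final RIGHT: [golf, charlie, foxtrot]
i=0: L=golf R=golf -> agree -> golf
i=1: L=hotel, R=charlie=BASE -> take LEFT -> hotel
i=2: L=alpha, R=foxtrot=BASE -> take LEFT -> alpha
Index 2 -> alpha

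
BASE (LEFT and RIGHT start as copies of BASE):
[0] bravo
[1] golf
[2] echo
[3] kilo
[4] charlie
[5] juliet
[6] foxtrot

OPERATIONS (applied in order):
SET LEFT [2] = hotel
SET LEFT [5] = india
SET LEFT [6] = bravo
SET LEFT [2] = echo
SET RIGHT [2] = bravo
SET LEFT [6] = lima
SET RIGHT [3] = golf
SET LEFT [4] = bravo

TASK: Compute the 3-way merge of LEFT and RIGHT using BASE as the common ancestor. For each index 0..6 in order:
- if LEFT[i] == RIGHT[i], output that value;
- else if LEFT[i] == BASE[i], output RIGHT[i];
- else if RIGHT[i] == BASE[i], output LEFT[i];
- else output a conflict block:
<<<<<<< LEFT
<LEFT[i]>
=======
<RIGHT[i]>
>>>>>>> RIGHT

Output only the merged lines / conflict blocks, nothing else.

Final LEFT:  [bravo, golf, echo, kilo, bravo, india, lima]
Final RIGHT: [bravo, golf, bravo, golf, charlie, juliet, foxtrot]
i=0: L=bravo R=bravo -> agree -> bravo
i=1: L=golf R=golf -> agree -> golf
i=2: L=echo=BASE, R=bravo -> take RIGHT -> bravo
i=3: L=kilo=BASE, R=golf -> take RIGHT -> golf
i=4: L=bravo, R=charlie=BASE -> take LEFT -> bravo
i=5: L=india, R=juliet=BASE -> take LEFT -> india
i=6: L=lima, R=foxtrot=BASE -> take LEFT -> lima

Answer: bravo
golf
bravo
golf
bravo
india
lima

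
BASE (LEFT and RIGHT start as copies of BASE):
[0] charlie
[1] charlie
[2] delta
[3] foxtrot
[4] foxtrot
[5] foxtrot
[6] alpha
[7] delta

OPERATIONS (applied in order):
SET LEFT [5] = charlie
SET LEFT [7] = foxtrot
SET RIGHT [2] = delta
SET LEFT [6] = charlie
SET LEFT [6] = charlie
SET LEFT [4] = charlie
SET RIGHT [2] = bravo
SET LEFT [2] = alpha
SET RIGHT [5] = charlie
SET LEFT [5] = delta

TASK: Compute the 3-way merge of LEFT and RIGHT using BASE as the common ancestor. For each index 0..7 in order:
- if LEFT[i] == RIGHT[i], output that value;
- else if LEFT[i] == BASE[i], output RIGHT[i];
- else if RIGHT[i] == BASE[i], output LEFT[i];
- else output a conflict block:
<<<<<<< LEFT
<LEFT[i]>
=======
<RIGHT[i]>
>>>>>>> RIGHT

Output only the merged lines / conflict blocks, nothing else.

Answer: charlie
charlie
<<<<<<< LEFT
alpha
=======
bravo
>>>>>>> RIGHT
foxtrot
charlie
<<<<<<< LEFT
delta
=======
charlie
>>>>>>> RIGHT
charlie
foxtrot

Derivation:
Final LEFT:  [charlie, charlie, alpha, foxtrot, charlie, delta, charlie, foxtrot]
Final RIGHT: [charlie, charlie, bravo, foxtrot, foxtrot, charlie, alpha, delta]
i=0: L=charlie R=charlie -> agree -> charlie
i=1: L=charlie R=charlie -> agree -> charlie
i=2: BASE=delta L=alpha R=bravo all differ -> CONFLICT
i=3: L=foxtrot R=foxtrot -> agree -> foxtrot
i=4: L=charlie, R=foxtrot=BASE -> take LEFT -> charlie
i=5: BASE=foxtrot L=delta R=charlie all differ -> CONFLICT
i=6: L=charlie, R=alpha=BASE -> take LEFT -> charlie
i=7: L=foxtrot, R=delta=BASE -> take LEFT -> foxtrot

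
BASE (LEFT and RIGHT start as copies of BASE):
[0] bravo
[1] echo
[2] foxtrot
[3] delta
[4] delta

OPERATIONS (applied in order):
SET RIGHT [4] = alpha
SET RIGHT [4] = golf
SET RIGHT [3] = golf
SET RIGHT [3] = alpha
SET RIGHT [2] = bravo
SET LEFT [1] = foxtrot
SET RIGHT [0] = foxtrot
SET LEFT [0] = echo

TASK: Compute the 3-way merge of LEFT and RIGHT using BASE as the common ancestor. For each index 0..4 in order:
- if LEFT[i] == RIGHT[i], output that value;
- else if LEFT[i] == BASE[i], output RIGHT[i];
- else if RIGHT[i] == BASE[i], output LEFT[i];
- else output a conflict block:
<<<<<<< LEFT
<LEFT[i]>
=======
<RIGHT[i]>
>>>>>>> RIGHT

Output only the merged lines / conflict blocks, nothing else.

Answer: <<<<<<< LEFT
echo
=======
foxtrot
>>>>>>> RIGHT
foxtrot
bravo
alpha
golf

Derivation:
Final LEFT:  [echo, foxtrot, foxtrot, delta, delta]
Final RIGHT: [foxtrot, echo, bravo, alpha, golf]
i=0: BASE=bravo L=echo R=foxtrot all differ -> CONFLICT
i=1: L=foxtrot, R=echo=BASE -> take LEFT -> foxtrot
i=2: L=foxtrot=BASE, R=bravo -> take RIGHT -> bravo
i=3: L=delta=BASE, R=alpha -> take RIGHT -> alpha
i=4: L=delta=BASE, R=golf -> take RIGHT -> golf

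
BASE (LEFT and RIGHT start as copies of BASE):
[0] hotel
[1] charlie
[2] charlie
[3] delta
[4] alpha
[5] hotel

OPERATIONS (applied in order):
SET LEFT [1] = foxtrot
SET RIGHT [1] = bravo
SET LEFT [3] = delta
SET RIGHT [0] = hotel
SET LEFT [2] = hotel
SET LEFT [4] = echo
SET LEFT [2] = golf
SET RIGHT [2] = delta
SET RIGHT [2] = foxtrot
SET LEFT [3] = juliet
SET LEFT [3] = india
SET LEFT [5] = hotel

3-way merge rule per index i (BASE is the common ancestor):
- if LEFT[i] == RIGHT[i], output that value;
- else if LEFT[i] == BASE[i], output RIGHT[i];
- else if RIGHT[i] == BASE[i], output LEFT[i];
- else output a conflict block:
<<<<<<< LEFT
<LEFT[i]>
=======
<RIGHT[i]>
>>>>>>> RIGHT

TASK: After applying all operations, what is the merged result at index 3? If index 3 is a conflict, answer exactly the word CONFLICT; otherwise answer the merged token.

Final LEFT:  [hotel, foxtrot, golf, india, echo, hotel]
Final RIGHT: [hotel, bravo, foxtrot, delta, alpha, hotel]
i=0: L=hotel R=hotel -> agree -> hotel
i=1: BASE=charlie L=foxtrot R=bravo all differ -> CONFLICT
i=2: BASE=charlie L=golf R=foxtrot all differ -> CONFLICT
i=3: L=india, R=delta=BASE -> take LEFT -> india
i=4: L=echo, R=alpha=BASE -> take LEFT -> echo
i=5: L=hotel R=hotel -> agree -> hotel
Index 3 -> india

Answer: india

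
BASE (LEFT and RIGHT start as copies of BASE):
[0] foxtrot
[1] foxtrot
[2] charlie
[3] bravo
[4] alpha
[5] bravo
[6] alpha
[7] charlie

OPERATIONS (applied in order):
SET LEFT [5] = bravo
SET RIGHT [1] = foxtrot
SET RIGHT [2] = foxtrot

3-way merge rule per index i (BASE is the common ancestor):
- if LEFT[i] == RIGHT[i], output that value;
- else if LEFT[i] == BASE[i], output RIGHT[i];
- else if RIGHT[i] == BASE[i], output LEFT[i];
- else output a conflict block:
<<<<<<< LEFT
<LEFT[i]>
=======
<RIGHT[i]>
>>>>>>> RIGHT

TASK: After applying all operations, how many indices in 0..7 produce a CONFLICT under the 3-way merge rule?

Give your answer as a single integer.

Final LEFT:  [foxtrot, foxtrot, charlie, bravo, alpha, bravo, alpha, charlie]
Final RIGHT: [foxtrot, foxtrot, foxtrot, bravo, alpha, bravo, alpha, charlie]
i=0: L=foxtrot R=foxtrot -> agree -> foxtrot
i=1: L=foxtrot R=foxtrot -> agree -> foxtrot
i=2: L=charlie=BASE, R=foxtrot -> take RIGHT -> foxtrot
i=3: L=bravo R=bravo -> agree -> bravo
i=4: L=alpha R=alpha -> agree -> alpha
i=5: L=bravo R=bravo -> agree -> bravo
i=6: L=alpha R=alpha -> agree -> alpha
i=7: L=charlie R=charlie -> agree -> charlie
Conflict count: 0

Answer: 0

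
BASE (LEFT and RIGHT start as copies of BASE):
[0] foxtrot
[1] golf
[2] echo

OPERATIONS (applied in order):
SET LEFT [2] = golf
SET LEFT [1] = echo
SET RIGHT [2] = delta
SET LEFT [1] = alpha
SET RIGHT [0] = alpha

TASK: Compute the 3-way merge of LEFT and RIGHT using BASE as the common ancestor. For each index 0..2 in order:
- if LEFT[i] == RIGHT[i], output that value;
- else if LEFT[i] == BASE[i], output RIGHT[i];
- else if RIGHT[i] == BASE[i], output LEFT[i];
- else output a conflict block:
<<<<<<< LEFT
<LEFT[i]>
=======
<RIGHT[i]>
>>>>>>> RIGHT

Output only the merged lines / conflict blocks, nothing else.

Answer: alpha
alpha
<<<<<<< LEFT
golf
=======
delta
>>>>>>> RIGHT

Derivation:
Final LEFT:  [foxtrot, alpha, golf]
Final RIGHT: [alpha, golf, delta]
i=0: L=foxtrot=BASE, R=alpha -> take RIGHT -> alpha
i=1: L=alpha, R=golf=BASE -> take LEFT -> alpha
i=2: BASE=echo L=golf R=delta all differ -> CONFLICT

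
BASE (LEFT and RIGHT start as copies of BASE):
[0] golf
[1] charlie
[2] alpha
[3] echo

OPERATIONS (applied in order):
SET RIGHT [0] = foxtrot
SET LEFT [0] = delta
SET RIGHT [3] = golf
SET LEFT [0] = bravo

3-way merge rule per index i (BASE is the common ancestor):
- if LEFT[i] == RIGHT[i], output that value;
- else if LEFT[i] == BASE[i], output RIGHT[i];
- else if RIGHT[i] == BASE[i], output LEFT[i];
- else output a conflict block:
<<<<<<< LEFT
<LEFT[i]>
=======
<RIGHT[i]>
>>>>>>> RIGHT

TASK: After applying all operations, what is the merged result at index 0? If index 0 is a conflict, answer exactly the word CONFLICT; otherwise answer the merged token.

Final LEFT:  [bravo, charlie, alpha, echo]
Final RIGHT: [foxtrot, charlie, alpha, golf]
i=0: BASE=golf L=bravo R=foxtrot all differ -> CONFLICT
i=1: L=charlie R=charlie -> agree -> charlie
i=2: L=alpha R=alpha -> agree -> alpha
i=3: L=echo=BASE, R=golf -> take RIGHT -> golf
Index 0 -> CONFLICT

Answer: CONFLICT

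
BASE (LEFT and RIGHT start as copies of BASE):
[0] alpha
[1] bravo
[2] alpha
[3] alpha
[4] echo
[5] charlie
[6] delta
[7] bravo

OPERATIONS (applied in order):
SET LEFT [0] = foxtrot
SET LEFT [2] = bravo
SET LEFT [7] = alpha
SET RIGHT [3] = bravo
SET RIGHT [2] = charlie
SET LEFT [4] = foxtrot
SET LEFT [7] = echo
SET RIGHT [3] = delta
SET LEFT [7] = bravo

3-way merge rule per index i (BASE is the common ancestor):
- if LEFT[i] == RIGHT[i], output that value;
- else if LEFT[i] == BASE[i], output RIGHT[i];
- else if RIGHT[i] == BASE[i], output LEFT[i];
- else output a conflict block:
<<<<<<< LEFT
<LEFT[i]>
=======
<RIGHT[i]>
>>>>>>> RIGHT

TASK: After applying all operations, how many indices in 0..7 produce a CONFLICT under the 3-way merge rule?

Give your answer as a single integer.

Final LEFT:  [foxtrot, bravo, bravo, alpha, foxtrot, charlie, delta, bravo]
Final RIGHT: [alpha, bravo, charlie, delta, echo, charlie, delta, bravo]
i=0: L=foxtrot, R=alpha=BASE -> take LEFT -> foxtrot
i=1: L=bravo R=bravo -> agree -> bravo
i=2: BASE=alpha L=bravo R=charlie all differ -> CONFLICT
i=3: L=alpha=BASE, R=delta -> take RIGHT -> delta
i=4: L=foxtrot, R=echo=BASE -> take LEFT -> foxtrot
i=5: L=charlie R=charlie -> agree -> charlie
i=6: L=delta R=delta -> agree -> delta
i=7: L=bravo R=bravo -> agree -> bravo
Conflict count: 1

Answer: 1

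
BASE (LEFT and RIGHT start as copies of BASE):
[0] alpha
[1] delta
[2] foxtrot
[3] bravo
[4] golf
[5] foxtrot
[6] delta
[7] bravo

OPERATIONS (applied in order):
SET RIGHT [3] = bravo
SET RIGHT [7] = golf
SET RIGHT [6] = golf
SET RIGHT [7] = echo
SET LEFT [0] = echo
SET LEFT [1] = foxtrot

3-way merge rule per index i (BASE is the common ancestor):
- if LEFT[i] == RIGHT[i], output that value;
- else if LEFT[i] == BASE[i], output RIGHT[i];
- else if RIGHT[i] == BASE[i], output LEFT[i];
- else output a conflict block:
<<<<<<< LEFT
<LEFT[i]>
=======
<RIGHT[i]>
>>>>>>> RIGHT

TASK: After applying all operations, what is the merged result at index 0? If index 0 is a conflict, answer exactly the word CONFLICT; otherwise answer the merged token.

Answer: echo

Derivation:
Final LEFT:  [echo, foxtrot, foxtrot, bravo, golf, foxtrot, delta, bravo]
Final RIGHT: [alpha, delta, foxtrot, bravo, golf, foxtrot, golf, echo]
i=0: L=echo, R=alpha=BASE -> take LEFT -> echo
i=1: L=foxtrot, R=delta=BASE -> take LEFT -> foxtrot
i=2: L=foxtrot R=foxtrot -> agree -> foxtrot
i=3: L=bravo R=bravo -> agree -> bravo
i=4: L=golf R=golf -> agree -> golf
i=5: L=foxtrot R=foxtrot -> agree -> foxtrot
i=6: L=delta=BASE, R=golf -> take RIGHT -> golf
i=7: L=bravo=BASE, R=echo -> take RIGHT -> echo
Index 0 -> echo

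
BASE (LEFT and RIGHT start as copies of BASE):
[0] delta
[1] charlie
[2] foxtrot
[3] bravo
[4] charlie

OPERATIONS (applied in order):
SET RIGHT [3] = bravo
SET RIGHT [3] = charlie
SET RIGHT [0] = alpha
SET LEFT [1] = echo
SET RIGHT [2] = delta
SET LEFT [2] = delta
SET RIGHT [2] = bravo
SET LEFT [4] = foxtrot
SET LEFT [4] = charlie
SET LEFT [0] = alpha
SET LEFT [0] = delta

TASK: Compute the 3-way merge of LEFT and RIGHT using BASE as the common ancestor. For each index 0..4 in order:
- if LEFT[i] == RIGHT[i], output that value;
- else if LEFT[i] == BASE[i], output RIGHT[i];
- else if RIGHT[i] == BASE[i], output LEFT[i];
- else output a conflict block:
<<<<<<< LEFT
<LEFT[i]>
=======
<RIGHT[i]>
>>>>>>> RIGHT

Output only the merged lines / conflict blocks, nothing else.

Final LEFT:  [delta, echo, delta, bravo, charlie]
Final RIGHT: [alpha, charlie, bravo, charlie, charlie]
i=0: L=delta=BASE, R=alpha -> take RIGHT -> alpha
i=1: L=echo, R=charlie=BASE -> take LEFT -> echo
i=2: BASE=foxtrot L=delta R=bravo all differ -> CONFLICT
i=3: L=bravo=BASE, R=charlie -> take RIGHT -> charlie
i=4: L=charlie R=charlie -> agree -> charlie

Answer: alpha
echo
<<<<<<< LEFT
delta
=======
bravo
>>>>>>> RIGHT
charlie
charlie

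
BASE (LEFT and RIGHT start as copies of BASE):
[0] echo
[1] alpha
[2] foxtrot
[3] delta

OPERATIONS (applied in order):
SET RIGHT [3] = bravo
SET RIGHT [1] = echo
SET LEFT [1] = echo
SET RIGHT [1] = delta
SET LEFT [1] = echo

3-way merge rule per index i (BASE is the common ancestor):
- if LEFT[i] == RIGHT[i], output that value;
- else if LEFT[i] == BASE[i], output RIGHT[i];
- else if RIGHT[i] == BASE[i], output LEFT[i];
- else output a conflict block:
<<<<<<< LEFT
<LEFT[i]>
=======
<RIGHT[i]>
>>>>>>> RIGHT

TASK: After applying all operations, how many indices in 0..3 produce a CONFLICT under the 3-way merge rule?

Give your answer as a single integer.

Answer: 1

Derivation:
Final LEFT:  [echo, echo, foxtrot, delta]
Final RIGHT: [echo, delta, foxtrot, bravo]
i=0: L=echo R=echo -> agree -> echo
i=1: BASE=alpha L=echo R=delta all differ -> CONFLICT
i=2: L=foxtrot R=foxtrot -> agree -> foxtrot
i=3: L=delta=BASE, R=bravo -> take RIGHT -> bravo
Conflict count: 1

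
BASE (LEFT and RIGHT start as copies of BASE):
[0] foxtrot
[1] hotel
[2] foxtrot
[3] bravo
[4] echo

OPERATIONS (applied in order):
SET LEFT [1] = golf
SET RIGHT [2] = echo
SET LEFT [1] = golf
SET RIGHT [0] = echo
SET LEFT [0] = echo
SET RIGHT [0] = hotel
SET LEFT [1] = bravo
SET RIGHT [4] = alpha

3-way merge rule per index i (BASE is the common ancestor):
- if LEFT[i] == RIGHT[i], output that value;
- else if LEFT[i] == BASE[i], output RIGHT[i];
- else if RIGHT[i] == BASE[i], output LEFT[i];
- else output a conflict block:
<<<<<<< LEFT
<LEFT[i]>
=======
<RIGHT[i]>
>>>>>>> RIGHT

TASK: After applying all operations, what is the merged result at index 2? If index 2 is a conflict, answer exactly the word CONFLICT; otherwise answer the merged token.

Final LEFT:  [echo, bravo, foxtrot, bravo, echo]
Final RIGHT: [hotel, hotel, echo, bravo, alpha]
i=0: BASE=foxtrot L=echo R=hotel all differ -> CONFLICT
i=1: L=bravo, R=hotel=BASE -> take LEFT -> bravo
i=2: L=foxtrot=BASE, R=echo -> take RIGHT -> echo
i=3: L=bravo R=bravo -> agree -> bravo
i=4: L=echo=BASE, R=alpha -> take RIGHT -> alpha
Index 2 -> echo

Answer: echo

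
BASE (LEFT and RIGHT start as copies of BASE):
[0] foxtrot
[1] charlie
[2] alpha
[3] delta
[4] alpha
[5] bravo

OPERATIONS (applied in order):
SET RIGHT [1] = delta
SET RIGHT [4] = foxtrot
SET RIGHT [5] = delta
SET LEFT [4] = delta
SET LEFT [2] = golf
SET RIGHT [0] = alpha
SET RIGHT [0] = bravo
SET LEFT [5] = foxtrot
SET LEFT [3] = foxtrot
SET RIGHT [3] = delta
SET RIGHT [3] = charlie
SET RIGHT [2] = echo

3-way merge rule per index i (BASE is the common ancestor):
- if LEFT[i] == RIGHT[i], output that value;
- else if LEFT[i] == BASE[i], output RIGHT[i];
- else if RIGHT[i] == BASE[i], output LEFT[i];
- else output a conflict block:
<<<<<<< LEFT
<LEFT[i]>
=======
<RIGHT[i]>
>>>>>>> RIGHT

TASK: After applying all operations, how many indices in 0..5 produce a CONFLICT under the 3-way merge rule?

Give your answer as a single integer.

Answer: 4

Derivation:
Final LEFT:  [foxtrot, charlie, golf, foxtrot, delta, foxtrot]
Final RIGHT: [bravo, delta, echo, charlie, foxtrot, delta]
i=0: L=foxtrot=BASE, R=bravo -> take RIGHT -> bravo
i=1: L=charlie=BASE, R=delta -> take RIGHT -> delta
i=2: BASE=alpha L=golf R=echo all differ -> CONFLICT
i=3: BASE=delta L=foxtrot R=charlie all differ -> CONFLICT
i=4: BASE=alpha L=delta R=foxtrot all differ -> CONFLICT
i=5: BASE=bravo L=foxtrot R=delta all differ -> CONFLICT
Conflict count: 4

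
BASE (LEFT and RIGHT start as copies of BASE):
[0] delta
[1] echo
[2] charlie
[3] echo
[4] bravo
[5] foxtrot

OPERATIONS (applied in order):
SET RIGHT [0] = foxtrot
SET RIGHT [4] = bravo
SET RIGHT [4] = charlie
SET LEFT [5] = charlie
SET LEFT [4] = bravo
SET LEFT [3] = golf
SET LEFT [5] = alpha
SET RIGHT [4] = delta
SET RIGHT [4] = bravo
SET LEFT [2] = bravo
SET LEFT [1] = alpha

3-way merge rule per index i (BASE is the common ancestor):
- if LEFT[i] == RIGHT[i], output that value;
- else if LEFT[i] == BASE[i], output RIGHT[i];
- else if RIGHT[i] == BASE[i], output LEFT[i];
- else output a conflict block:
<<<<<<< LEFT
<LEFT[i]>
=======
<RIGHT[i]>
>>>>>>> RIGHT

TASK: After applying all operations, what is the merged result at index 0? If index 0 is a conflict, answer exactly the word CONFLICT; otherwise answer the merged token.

Answer: foxtrot

Derivation:
Final LEFT:  [delta, alpha, bravo, golf, bravo, alpha]
Final RIGHT: [foxtrot, echo, charlie, echo, bravo, foxtrot]
i=0: L=delta=BASE, R=foxtrot -> take RIGHT -> foxtrot
i=1: L=alpha, R=echo=BASE -> take LEFT -> alpha
i=2: L=bravo, R=charlie=BASE -> take LEFT -> bravo
i=3: L=golf, R=echo=BASE -> take LEFT -> golf
i=4: L=bravo R=bravo -> agree -> bravo
i=5: L=alpha, R=foxtrot=BASE -> take LEFT -> alpha
Index 0 -> foxtrot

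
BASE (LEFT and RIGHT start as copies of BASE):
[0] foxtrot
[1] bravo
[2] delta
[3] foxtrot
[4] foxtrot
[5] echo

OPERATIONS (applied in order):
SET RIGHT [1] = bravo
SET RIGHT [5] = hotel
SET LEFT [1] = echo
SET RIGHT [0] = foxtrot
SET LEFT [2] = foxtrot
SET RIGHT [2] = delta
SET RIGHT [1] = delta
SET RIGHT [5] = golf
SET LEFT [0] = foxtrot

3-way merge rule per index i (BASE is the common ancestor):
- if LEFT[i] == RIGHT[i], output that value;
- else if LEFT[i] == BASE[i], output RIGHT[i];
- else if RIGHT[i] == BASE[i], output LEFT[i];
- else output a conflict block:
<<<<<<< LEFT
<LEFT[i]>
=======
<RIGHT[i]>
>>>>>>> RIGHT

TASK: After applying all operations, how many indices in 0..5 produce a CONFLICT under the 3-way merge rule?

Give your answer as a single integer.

Final LEFT:  [foxtrot, echo, foxtrot, foxtrot, foxtrot, echo]
Final RIGHT: [foxtrot, delta, delta, foxtrot, foxtrot, golf]
i=0: L=foxtrot R=foxtrot -> agree -> foxtrot
i=1: BASE=bravo L=echo R=delta all differ -> CONFLICT
i=2: L=foxtrot, R=delta=BASE -> take LEFT -> foxtrot
i=3: L=foxtrot R=foxtrot -> agree -> foxtrot
i=4: L=foxtrot R=foxtrot -> agree -> foxtrot
i=5: L=echo=BASE, R=golf -> take RIGHT -> golf
Conflict count: 1

Answer: 1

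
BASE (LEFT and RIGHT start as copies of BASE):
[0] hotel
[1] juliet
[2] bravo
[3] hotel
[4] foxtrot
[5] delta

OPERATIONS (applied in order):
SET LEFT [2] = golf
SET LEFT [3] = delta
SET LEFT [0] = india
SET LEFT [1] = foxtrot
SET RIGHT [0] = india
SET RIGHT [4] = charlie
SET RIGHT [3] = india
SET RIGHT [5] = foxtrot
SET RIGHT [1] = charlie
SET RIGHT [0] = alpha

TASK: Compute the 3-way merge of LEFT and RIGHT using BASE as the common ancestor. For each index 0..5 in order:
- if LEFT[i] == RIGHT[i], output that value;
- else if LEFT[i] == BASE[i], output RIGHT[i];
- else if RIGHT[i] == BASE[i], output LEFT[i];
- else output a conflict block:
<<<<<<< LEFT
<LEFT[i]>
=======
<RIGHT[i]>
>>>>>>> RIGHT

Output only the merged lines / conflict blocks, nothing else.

Final LEFT:  [india, foxtrot, golf, delta, foxtrot, delta]
Final RIGHT: [alpha, charlie, bravo, india, charlie, foxtrot]
i=0: BASE=hotel L=india R=alpha all differ -> CONFLICT
i=1: BASE=juliet L=foxtrot R=charlie all differ -> CONFLICT
i=2: L=golf, R=bravo=BASE -> take LEFT -> golf
i=3: BASE=hotel L=delta R=india all differ -> CONFLICT
i=4: L=foxtrot=BASE, R=charlie -> take RIGHT -> charlie
i=5: L=delta=BASE, R=foxtrot -> take RIGHT -> foxtrot

Answer: <<<<<<< LEFT
india
=======
alpha
>>>>>>> RIGHT
<<<<<<< LEFT
foxtrot
=======
charlie
>>>>>>> RIGHT
golf
<<<<<<< LEFT
delta
=======
india
>>>>>>> RIGHT
charlie
foxtrot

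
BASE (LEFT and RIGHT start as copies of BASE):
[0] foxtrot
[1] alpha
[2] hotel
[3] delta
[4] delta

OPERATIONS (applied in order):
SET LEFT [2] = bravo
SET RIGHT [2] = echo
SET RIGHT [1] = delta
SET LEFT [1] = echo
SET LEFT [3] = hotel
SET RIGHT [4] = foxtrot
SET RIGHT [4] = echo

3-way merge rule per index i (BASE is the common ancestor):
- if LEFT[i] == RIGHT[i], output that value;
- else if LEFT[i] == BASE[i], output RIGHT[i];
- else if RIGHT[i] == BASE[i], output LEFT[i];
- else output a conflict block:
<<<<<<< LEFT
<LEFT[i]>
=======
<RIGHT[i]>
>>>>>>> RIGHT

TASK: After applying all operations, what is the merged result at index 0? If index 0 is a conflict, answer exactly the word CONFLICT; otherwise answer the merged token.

Final LEFT:  [foxtrot, echo, bravo, hotel, delta]
Final RIGHT: [foxtrot, delta, echo, delta, echo]
i=0: L=foxtrot R=foxtrot -> agree -> foxtrot
i=1: BASE=alpha L=echo R=delta all differ -> CONFLICT
i=2: BASE=hotel L=bravo R=echo all differ -> CONFLICT
i=3: L=hotel, R=delta=BASE -> take LEFT -> hotel
i=4: L=delta=BASE, R=echo -> take RIGHT -> echo
Index 0 -> foxtrot

Answer: foxtrot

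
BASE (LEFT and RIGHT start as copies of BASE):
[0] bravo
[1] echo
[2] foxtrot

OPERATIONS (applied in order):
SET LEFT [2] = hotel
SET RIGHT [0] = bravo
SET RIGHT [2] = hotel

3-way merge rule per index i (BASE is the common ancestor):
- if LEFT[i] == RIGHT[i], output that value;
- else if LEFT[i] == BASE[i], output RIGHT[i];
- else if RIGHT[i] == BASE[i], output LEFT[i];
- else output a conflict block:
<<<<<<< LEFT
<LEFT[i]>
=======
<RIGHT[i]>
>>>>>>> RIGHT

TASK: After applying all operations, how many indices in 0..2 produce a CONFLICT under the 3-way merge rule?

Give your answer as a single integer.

Answer: 0

Derivation:
Final LEFT:  [bravo, echo, hotel]
Final RIGHT: [bravo, echo, hotel]
i=0: L=bravo R=bravo -> agree -> bravo
i=1: L=echo R=echo -> agree -> echo
i=2: L=hotel R=hotel -> agree -> hotel
Conflict count: 0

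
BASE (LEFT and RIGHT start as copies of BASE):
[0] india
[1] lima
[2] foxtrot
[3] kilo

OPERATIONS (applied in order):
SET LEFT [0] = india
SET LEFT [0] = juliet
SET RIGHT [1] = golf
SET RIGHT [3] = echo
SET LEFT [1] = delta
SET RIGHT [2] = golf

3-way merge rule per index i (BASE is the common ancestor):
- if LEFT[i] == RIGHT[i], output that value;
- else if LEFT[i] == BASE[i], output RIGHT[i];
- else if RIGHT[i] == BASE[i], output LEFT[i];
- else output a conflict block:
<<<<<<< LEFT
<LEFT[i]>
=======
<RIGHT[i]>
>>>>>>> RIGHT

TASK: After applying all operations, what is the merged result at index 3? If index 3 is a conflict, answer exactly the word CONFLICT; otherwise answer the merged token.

Final LEFT:  [juliet, delta, foxtrot, kilo]
Final RIGHT: [india, golf, golf, echo]
i=0: L=juliet, R=india=BASE -> take LEFT -> juliet
i=1: BASE=lima L=delta R=golf all differ -> CONFLICT
i=2: L=foxtrot=BASE, R=golf -> take RIGHT -> golf
i=3: L=kilo=BASE, R=echo -> take RIGHT -> echo
Index 3 -> echo

Answer: echo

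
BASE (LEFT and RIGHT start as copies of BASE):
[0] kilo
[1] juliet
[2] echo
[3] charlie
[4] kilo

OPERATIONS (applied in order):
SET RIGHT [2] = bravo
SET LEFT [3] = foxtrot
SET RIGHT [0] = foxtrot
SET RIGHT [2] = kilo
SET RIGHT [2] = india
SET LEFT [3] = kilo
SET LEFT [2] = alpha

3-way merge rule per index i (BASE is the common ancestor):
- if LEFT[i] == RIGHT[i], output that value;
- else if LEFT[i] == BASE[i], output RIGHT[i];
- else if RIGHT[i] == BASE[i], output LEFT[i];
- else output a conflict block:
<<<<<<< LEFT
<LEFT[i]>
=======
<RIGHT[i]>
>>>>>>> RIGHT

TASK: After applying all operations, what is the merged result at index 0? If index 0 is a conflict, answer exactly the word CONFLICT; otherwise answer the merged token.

Answer: foxtrot

Derivation:
Final LEFT:  [kilo, juliet, alpha, kilo, kilo]
Final RIGHT: [foxtrot, juliet, india, charlie, kilo]
i=0: L=kilo=BASE, R=foxtrot -> take RIGHT -> foxtrot
i=1: L=juliet R=juliet -> agree -> juliet
i=2: BASE=echo L=alpha R=india all differ -> CONFLICT
i=3: L=kilo, R=charlie=BASE -> take LEFT -> kilo
i=4: L=kilo R=kilo -> agree -> kilo
Index 0 -> foxtrot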